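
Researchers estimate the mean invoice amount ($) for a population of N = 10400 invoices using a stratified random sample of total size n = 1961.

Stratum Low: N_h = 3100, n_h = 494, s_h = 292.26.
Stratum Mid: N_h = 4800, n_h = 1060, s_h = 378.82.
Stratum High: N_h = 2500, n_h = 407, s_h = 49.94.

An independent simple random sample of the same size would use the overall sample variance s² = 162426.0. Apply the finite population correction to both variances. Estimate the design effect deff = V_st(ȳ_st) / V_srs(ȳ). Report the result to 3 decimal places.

deff ≈ 0.531

V̂(ȳ_st) = Σ W_h² (1 − n_h/N_h) s_h²/n_h, with W_h = N_h/N and N = 10400:
  stratum Low: (3100/10400)²·(1 − 494/3100)·292.26²/494 = 12.9146
  stratum Mid: (4800/10400)²·(1 − 1060/4800)·378.82²/1060 = 22.4702
  stratum High: (2500/10400)²·(1 − 407/2500)·49.94²/407 = 0.296446
V_st = 35.6812
V_srs = (1 − 1961/10400)·162426.0/1961 = 67.2103
deff = V_st / V_srs = 35.6812/67.2103 = 0.5309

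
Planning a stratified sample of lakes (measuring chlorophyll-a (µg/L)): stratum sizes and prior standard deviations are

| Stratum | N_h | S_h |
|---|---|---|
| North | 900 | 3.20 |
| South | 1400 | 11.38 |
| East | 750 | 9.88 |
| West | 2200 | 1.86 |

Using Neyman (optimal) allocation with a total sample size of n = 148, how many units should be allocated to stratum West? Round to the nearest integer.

Neyman allocation: n_h = n · N_h S_h / Σ N_i S_i, with n = 148.
  stratum North: N_h·S_h = 900·3.20 = 2880.00
  stratum South: N_h·S_h = 1400·11.38 = 15932.00
  stratum East: N_h·S_h = 750·9.88 = 7410.00
  stratum West: N_h·S_h = 2200·1.86 = 4092.00
Σ N_h S_h = 30314.00
n for stratum West = 148·4092.00/30314.00 = 19.978 → 20

20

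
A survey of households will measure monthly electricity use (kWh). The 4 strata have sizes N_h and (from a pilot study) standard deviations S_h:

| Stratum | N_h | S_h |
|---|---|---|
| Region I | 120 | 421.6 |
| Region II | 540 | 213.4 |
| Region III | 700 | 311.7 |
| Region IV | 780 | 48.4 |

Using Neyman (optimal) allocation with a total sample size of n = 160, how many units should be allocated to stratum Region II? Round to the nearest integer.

Neyman allocation: n_h = n · N_h S_h / Σ N_i S_i, with n = 160.
  stratum Region I: N_h·S_h = 120·421.6 = 50592.00
  stratum Region II: N_h·S_h = 540·213.4 = 115236.00
  stratum Region III: N_h·S_h = 700·311.7 = 218190.00
  stratum Region IV: N_h·S_h = 780·48.4 = 37752.00
Σ N_h S_h = 421770.00
n for stratum Region II = 160·115236.00/421770.00 = 43.715 → 44

44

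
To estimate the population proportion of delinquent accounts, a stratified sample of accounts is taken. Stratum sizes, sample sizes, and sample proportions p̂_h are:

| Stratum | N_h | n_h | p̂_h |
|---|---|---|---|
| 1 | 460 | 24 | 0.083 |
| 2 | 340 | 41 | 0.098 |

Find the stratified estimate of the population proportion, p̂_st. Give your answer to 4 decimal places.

p̂_st ≈ 0.0894

N = 800; stratum weights W_h = N_h/N.
p̂_st = Σ W_h p̂_h = (460·0.083 + 340·0.098)/800 = 0.08937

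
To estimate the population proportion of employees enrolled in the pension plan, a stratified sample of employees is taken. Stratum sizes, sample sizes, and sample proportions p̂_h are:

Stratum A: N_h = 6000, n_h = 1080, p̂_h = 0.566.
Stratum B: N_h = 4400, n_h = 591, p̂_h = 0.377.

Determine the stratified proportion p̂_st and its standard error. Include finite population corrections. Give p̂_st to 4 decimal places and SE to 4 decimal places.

p̂_st ≈ 0.4860, SE ≈ 0.0111

N = 10400; stratum weights W_h = N_h/N.
p̂_st = Σ W_h p̂_h = (6000·0.566 + 4400·0.377)/10400 = 0.48604
V̂(p̂_st) = Σ W_h² (1 − n_h/N_h) p̂_h(1−p̂_h)/(n_h−1):
  stratum A: (6000/10400)²·(1 − 1080/6000)·0.566·0.434/1079 = 6.21347e-05
  stratum B: (4400/10400)²·(1 − 591/4400)·0.377·0.623/590 = 6.16843e-05
V̂(p̂_st) = 0.000123819; SE = √V̂ = 0.0111274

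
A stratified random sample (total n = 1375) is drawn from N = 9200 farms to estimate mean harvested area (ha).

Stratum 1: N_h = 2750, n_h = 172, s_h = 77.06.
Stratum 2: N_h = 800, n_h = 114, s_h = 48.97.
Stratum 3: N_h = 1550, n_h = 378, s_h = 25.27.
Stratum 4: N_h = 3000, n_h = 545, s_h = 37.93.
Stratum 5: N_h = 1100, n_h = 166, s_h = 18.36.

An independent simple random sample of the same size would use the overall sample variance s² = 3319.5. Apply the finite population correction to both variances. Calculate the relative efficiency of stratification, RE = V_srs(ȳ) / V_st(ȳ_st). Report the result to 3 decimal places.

RE ≈ 0.619

V̂(ȳ_st) = Σ W_h² (1 − n_h/N_h) s_h²/n_h, with W_h = N_h/N and N = 9200:
  stratum 1: (2750/9200)²·(1 − 172/2750)·77.06²/172 = 2.89181
  stratum 2: (800/9200)²·(1 − 114/800)·48.97²/114 = 0.136394
  stratum 3: (1550/9200)²·(1 − 378/1550)·25.27²/378 = 0.0362579
  stratum 4: (3000/9200)²·(1 − 545/3000)·37.93²/545 = 0.229703
  stratum 5: (1100/9200)²·(1 − 166/1100)·18.36²/166 = 0.0246491
V_st = 3.31881
V_srs = (1 − 1375/9200)·3319.5/1375 = 2.05337
Relative efficiency = V_srs / V_st = 2.05337/3.31881 = 0.6187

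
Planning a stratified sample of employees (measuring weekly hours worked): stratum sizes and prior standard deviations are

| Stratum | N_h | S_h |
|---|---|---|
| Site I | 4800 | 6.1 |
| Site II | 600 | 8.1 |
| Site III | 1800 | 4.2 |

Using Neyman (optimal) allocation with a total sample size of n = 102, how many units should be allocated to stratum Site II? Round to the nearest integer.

12

Neyman allocation: n_h = n · N_h S_h / Σ N_i S_i, with n = 102.
  stratum Site I: N_h·S_h = 4800·6.1 = 29280.00
  stratum Site II: N_h·S_h = 600·8.1 = 4860.00
  stratum Site III: N_h·S_h = 1800·4.2 = 7560.00
Σ N_h S_h = 41700.00
n for stratum Site II = 102·4860.00/41700.00 = 11.888 → 12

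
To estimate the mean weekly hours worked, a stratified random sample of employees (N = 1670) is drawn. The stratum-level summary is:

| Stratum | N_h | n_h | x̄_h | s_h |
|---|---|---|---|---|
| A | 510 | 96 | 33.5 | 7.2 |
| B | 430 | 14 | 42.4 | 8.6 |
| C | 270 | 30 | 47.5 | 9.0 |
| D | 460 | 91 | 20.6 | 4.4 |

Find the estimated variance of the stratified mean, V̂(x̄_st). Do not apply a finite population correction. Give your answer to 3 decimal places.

V̂(x̄_st) ≈ 0.487

V̂(x̄_st) = Σ W_h² s_h²/n_h, with W_h = N_h/N and N = 1670:
  stratum A: (510/1670)²·7.2²/96 = 0.0503618
  stratum B: (430/1670)²·8.6²/14 = 0.350246
  stratum C: (270/1670)²·9.0²/30 = 0.0705762
  stratum D: (460/1670)²·4.4²/91 = 0.0161416
V̂(x̄_st) = 0.487325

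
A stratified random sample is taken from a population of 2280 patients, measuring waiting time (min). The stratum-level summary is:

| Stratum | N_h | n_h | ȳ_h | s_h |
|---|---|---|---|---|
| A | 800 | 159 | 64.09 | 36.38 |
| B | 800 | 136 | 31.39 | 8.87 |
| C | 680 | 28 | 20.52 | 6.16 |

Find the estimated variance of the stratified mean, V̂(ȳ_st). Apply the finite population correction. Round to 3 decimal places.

V̂(ȳ_st) = Σ W_h² (1 − n_h/N_h) s_h²/n_h, with W_h = N_h/N and N = 2280:
  stratum A: (800/2280)²·(1 − 159/800)·36.38²/159 = 0.82112
  stratum B: (800/2280)²·(1 − 136/800)·8.87²/136 = 0.0591149
  stratum C: (680/2280)²·(1 − 28/680)·6.16²/28 = 0.115582
V̂(ȳ_st) = 0.995817

V̂(ȳ_st) ≈ 0.996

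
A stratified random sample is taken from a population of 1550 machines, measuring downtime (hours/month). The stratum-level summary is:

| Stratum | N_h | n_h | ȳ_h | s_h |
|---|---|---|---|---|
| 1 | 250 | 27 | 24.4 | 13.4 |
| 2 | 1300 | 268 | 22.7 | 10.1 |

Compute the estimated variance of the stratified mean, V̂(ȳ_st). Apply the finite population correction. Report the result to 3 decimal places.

V̂(ȳ_st) ≈ 0.367

V̂(ȳ_st) = Σ W_h² (1 − n_h/N_h) s_h²/n_h, with W_h = N_h/N and N = 1550:
  stratum 1: (250/1550)²·(1 − 27/250)·13.4²/27 = 0.154322
  stratum 2: (1300/1550)²·(1 − 268/1300)·10.1²/268 = 0.212553
V̂(ȳ_st) = 0.366875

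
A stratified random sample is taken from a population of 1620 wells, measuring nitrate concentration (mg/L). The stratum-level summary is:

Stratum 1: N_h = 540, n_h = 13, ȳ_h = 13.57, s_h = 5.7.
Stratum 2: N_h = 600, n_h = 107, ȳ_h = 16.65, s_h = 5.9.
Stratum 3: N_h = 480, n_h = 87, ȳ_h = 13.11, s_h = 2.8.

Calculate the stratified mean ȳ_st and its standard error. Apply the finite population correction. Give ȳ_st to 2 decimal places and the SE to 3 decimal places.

ȳ_st ≈ 14.57, SE ≈ 0.560

ȳ_st = Σ W_h ȳ_h = (540·13.57 + 600·16.65 + 480·13.11)/1620 = 14.57444
V̂(ȳ_st) = Σ W_h² (1 − n_h/N_h) s_h²/n_h, with W_h = N_h/N and N = 1620:
  stratum 1: (540/1620)²·(1 − 13/540)·5.7²/13 = 0.271007
  stratum 2: (600/1620)²·(1 − 107/600)·5.9²/107 = 0.0366681
  stratum 3: (480/1620)²·(1 − 87/480)·2.8²/87 = 0.0064774
V̂(ȳ_st) = 0.314153
SE(ȳ_st) = √0.314153 = 0.560493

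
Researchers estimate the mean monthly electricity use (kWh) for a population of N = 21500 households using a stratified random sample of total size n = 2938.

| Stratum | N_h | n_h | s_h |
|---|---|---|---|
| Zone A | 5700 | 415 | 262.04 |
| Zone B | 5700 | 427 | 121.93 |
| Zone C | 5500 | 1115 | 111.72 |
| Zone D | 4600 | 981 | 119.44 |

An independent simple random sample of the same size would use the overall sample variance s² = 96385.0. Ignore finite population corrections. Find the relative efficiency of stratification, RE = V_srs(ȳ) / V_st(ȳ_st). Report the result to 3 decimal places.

RE ≈ 2.120

V̂(ȳ_st) = Σ W_h² s_h²/n_h, with W_h = N_h/N and N = 21500:
  stratum Zone A: (5700/21500)²·262.04²/415 = 11.6295
  stratum Zone B: (5700/21500)²·121.93²/427 = 2.44718
  stratum Zone C: (5500/21500)²·111.72²/1115 = 0.732547
  stratum Zone D: (4600/21500)²·119.44²/981 = 0.665686
V_st = 15.4749
V_srs = s²/n = 96385.0/2938 = 32.8063
Relative efficiency = V_srs / V_st = 32.8063/15.4749 = 2.1200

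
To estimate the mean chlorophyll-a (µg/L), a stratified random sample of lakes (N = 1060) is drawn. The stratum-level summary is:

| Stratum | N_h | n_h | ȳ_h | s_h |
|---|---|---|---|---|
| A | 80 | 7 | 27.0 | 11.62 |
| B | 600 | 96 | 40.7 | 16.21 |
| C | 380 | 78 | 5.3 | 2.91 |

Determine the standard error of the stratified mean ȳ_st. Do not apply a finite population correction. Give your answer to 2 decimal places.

V̂(ȳ_st) = Σ W_h² s_h²/n_h, with W_h = N_h/N and N = 1060:
  stratum A: (80/1060)²·11.62²/7 = 0.109871
  stratum B: (600/1060)²·16.21²/96 = 0.876972
  stratum C: (380/1060)²·2.91²/78 = 0.0139523
V̂(ȳ_st) = 1.00079
SE(ȳ_st) = √1.00079 = 1.0004

SE(ȳ_st) ≈ 1.00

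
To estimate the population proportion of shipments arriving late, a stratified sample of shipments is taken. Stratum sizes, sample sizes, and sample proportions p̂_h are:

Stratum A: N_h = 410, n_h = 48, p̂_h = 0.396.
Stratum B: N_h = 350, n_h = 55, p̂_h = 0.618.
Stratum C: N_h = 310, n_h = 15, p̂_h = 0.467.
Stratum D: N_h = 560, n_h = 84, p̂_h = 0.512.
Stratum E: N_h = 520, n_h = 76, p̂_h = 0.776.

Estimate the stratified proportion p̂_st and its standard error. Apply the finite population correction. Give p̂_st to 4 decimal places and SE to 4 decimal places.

N = 2150; stratum weights W_h = N_h/N.
p̂_st = Σ W_h p̂_h = (410·0.396 + 350·0.618 + 310·0.467 + 560·0.512 + 520·0.776)/2150 = 0.56450
V̂(p̂_st) = Σ W_h² (1 − n_h/N_h) p̂_h(1−p̂_h)/(n_h−1):
  stratum A: (410/2150)²·(1 − 48/410)·0.396·0.604/47 = 0.000163399
  stratum B: (350/2150)²·(1 − 55/350)·0.618·0.382/54 = 9.76498e-05
  stratum C: (310/2150)²·(1 − 15/310)·0.467·0.533/14 = 0.000351741
  stratum D: (560/2150)²·(1 − 84/560)·0.512·0.488/83 = 0.000173592
  stratum E: (520/2150)²·(1 − 76/520)·0.776·0.224/75 = 0.00011576
V̂(p̂_st) = 0.000902142; SE = √V̂ = 0.0300357

p̂_st ≈ 0.5645, SE ≈ 0.0300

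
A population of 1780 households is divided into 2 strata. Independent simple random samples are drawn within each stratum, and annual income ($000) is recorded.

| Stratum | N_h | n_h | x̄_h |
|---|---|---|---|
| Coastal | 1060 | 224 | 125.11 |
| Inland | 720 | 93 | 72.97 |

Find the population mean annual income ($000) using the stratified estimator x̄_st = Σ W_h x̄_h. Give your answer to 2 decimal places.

N = Σ N_h = 1780. Stratum weights W_h = N_h/N.
x̄_st = (1060·125.11 + 720·72.97) / 1780 = 104.0197

x̄_st ≈ 104.02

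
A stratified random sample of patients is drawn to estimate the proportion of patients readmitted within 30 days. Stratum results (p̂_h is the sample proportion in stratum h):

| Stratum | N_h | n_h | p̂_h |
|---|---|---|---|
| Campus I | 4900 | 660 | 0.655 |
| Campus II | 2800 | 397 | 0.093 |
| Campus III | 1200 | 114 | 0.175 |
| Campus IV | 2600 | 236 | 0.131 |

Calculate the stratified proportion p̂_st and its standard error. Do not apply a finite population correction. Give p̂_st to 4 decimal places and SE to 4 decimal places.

p̂_st ≈ 0.3496, SE ≈ 0.0107

N = 11500; stratum weights W_h = N_h/N.
p̂_st = Σ W_h p̂_h = (4900·0.655 + 2800·0.093 + 1200·0.175 + 2600·0.131)/11500 = 0.34961
V̂(p̂_st) = Σ W_h² p̂_h(1−p̂_h)/(n_h−1):
  stratum Campus I: (4900/11500)²·0.655·0.345/659 = 6.22546e-05
  stratum Campus II: (2800/11500)²·0.093·0.907/396 = 1.26274e-05
  stratum Campus III: (1200/11500)²·0.175·0.825/113 = 1.39117e-05
  stratum Campus IV: (2600/11500)²·0.131·0.869/235 = 2.47613e-05
V̂(p̂_st) = 0.000113555; SE = √V̂ = 0.0106562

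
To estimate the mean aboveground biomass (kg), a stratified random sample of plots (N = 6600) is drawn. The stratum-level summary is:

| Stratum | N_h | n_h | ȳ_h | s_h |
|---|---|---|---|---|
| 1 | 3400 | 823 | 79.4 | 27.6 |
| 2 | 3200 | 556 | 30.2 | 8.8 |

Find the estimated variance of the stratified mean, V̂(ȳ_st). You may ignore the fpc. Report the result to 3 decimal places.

V̂(ȳ_st) = Σ W_h² s_h²/n_h, with W_h = N_h/N and N = 6600:
  stratum 1: (3400/6600)²·27.6²/823 = 0.245634
  stratum 2: (3200/6600)²·8.8²/556 = 0.0327418
V̂(ȳ_st) = 0.278376

V̂(ȳ_st) ≈ 0.278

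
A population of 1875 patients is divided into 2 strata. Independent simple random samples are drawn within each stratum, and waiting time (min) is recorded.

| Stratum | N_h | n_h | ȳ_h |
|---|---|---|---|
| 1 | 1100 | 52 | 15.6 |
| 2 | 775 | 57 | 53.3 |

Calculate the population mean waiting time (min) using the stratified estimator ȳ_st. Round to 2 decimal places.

ȳ_st ≈ 31.18

N = Σ N_h = 1875. Stratum weights W_h = N_h/N.
ȳ_st = (1100·15.6 + 775·53.3) / 1875 = 31.1827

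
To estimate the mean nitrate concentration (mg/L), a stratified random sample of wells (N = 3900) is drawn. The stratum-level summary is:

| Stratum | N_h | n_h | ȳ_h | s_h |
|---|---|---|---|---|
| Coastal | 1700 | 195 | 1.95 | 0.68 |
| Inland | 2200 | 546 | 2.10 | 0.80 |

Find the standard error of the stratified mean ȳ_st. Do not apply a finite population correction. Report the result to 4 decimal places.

SE(ȳ_st) ≈ 0.0287

V̂(ȳ_st) = Σ W_h² s_h²/n_h, with W_h = N_h/N and N = 3900:
  stratum Coastal: (1700/3900)²·0.68²/195 = 0.000450559
  stratum Inland: (2200/3900)²·0.80²/546 = 0.000372995
V̂(ȳ_st) = 0.000823555
SE(ȳ_st) = √0.000823555 = 0.0286976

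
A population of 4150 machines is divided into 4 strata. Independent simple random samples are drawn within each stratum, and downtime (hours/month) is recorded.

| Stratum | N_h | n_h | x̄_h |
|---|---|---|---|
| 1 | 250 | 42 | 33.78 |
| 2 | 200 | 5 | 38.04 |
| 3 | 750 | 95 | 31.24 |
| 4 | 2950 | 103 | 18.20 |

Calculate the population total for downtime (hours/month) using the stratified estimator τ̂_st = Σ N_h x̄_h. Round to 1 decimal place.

τ̂_st ≈ 93173.0

τ̂_st = Σ N_h x̄_h = 250·33.78 + 200·38.04 + 750·31.24 + 2950·18.20 = 93173.0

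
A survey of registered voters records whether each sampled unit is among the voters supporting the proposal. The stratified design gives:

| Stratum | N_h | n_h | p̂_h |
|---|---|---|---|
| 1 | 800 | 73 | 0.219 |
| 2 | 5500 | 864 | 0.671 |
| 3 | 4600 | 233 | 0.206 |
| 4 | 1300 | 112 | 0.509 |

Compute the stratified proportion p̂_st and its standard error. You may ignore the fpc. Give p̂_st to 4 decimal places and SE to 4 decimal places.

N = 12200; stratum weights W_h = N_h/N.
p̂_st = Σ W_h p̂_h = (800·0.219 + 5500·0.671 + 4600·0.206 + 1300·0.509)/12200 = 0.44877
V̂(p̂_st) = Σ W_h² p̂_h(1−p̂_h)/(n_h−1):
  stratum 1: (800/12200)²·0.219·0.781/72 = 1.02146e-05
  stratum 2: (5500/12200)²·0.671·0.329/863 = 5.19892e-05
  stratum 3: (4600/12200)²·0.206·0.794/232 = 0.00010023
  stratum 4: (1300/12200)²·0.509·0.491/111 = 2.55649e-05
V̂(p̂_st) = 0.000187998; SE = √V̂ = 0.0137112

p̂_st ≈ 0.4488, SE ≈ 0.0137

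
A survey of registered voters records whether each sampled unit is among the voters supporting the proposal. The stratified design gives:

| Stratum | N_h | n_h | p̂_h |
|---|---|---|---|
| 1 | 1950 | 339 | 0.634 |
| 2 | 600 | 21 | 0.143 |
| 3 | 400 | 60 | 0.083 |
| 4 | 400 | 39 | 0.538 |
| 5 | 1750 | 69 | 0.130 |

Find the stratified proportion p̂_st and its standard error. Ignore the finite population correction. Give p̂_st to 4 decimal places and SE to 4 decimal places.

p̂_st ≈ 0.3525, SE ≈ 0.0207

N = 5100; stratum weights W_h = N_h/N.
p̂_st = Σ W_h p̂_h = (1950·0.634 + 600·0.143 + 400·0.083 + 400·0.538 + 1750·0.130)/5100 = 0.35255
V̂(p̂_st) = Σ W_h² p̂_h(1−p̂_h)/(n_h−1):
  stratum 1: (1950/5100)²·0.634·0.366/338 = 0.000100365
  stratum 2: (600/5100)²·0.143·0.857/20 = 8.48104e-05
  stratum 3: (400/5100)²·0.083·0.917/59 = 7.93551e-06
  stratum 4: (400/5100)²·0.538·0.462/38 = 4.02365e-05
  stratum 5: (1750/5100)²·0.130·0.870/68 = 0.000195835
V̂(p̂_st) = 0.000429182; SE = √V̂ = 0.0207167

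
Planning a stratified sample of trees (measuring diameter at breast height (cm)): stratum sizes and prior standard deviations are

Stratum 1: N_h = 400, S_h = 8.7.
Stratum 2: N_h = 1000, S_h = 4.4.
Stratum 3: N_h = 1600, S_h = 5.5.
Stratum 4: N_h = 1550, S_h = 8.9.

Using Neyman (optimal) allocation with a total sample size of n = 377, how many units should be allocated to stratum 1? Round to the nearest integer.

Neyman allocation: n_h = n · N_h S_h / Σ N_i S_i, with n = 377.
  stratum 1: N_h·S_h = 400·8.7 = 3480.00
  stratum 2: N_h·S_h = 1000·4.4 = 4400.00
  stratum 3: N_h·S_h = 1600·5.5 = 8800.00
  stratum 4: N_h·S_h = 1550·8.9 = 13795.00
Σ N_h S_h = 30475.00
n for stratum 1 = 377·3480.00/30475.00 = 43.050 → 43

43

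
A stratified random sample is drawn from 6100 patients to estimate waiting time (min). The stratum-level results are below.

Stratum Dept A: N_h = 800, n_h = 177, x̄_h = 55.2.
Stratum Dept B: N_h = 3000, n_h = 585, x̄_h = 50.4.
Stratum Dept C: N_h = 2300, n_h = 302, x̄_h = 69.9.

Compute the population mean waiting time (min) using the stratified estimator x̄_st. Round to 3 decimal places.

x̄_st ≈ 58.382

N = Σ N_h = 6100. Stratum weights W_h = N_h/N.
x̄_st = (800·55.2 + 3000·50.4 + 2300·69.9) / 6100 = 58.38197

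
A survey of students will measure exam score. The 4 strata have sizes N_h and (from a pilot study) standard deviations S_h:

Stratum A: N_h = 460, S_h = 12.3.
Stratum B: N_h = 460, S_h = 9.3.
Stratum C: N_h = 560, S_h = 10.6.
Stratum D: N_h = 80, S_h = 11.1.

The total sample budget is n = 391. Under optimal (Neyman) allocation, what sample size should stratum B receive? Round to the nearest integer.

100

Neyman allocation: n_h = n · N_h S_h / Σ N_i S_i, with n = 391.
  stratum A: N_h·S_h = 460·12.3 = 5658.00
  stratum B: N_h·S_h = 460·9.3 = 4278.00
  stratum C: N_h·S_h = 560·10.6 = 5936.00
  stratum D: N_h·S_h = 80·11.1 = 888.00
Σ N_h S_h = 16760.00
n for stratum B = 391·4278.00/16760.00 = 99.803 → 100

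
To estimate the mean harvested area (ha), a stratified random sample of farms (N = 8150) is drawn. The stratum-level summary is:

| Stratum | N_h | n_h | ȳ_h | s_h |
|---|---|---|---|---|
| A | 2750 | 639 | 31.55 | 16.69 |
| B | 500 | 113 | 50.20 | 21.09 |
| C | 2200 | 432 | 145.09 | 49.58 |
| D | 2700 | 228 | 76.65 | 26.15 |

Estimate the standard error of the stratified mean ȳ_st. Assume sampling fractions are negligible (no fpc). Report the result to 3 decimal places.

SE(ȳ_st) ≈ 0.899

V̂(ȳ_st) = Σ W_h² s_h²/n_h, with W_h = N_h/N and N = 8150:
  stratum A: (2750/8150)²·16.69²/639 = 0.049632
  stratum B: (500/8150)²·21.09²/113 = 0.0148149
  stratum C: (2200/8150)²·49.58²/432 = 0.414629
  stratum D: (2700/8150)²·26.15²/228 = 0.32917
V̂(ȳ_st) = 0.808246
SE(ȳ_st) = √0.808246 = 0.899025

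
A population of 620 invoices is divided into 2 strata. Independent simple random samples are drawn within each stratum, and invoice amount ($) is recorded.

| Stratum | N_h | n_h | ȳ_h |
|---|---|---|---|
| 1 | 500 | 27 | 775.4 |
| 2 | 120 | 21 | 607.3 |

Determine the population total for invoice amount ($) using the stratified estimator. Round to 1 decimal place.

τ̂_st = Σ N_h ȳ_h = 500·775.4 + 120·607.3 = 460576.0

τ̂_st ≈ 460576.0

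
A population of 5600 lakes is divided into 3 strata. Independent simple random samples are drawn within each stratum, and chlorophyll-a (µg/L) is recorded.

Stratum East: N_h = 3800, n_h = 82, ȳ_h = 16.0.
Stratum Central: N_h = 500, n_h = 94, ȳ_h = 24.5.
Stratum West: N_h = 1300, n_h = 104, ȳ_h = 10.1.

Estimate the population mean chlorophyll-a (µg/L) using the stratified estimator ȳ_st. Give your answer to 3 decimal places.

N = Σ N_h = 5600. Stratum weights W_h = N_h/N.
ȳ_st = (3800·16.0 + 500·24.5 + 1300·10.1) / 5600 = 15.38929

ȳ_st ≈ 15.389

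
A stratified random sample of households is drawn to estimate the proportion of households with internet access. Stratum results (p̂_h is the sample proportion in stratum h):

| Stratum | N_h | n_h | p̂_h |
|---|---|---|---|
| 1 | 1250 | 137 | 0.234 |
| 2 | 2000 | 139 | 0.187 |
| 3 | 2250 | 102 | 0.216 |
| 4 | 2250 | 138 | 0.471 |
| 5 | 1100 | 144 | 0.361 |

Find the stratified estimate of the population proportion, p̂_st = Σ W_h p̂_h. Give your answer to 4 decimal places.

N = 8850; stratum weights W_h = N_h/N.
p̂_st = Σ W_h p̂_h = (1250·0.234 + 2000·0.187 + 2250·0.216 + 2250·0.471 + 1100·0.361)/8850 = 0.29484

p̂_st ≈ 0.2948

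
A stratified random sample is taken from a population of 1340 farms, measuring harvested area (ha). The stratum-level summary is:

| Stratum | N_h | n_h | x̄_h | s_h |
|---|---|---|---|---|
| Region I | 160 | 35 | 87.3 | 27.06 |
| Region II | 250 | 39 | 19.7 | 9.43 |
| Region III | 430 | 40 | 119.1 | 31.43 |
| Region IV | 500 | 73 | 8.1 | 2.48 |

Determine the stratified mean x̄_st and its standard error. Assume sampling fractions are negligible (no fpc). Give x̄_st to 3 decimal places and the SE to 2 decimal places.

x̄_st = Σ W_h x̄_h = (160·87.3 + 250·19.7 + 430·119.1 + 500·8.1)/1340 = 55.34030
V̂(x̄_st) = Σ W_h² s_h²/n_h, with W_h = N_h/N and N = 1340:
  stratum Region I: (160/1340)²·27.06²/35 = 0.298276
  stratum Region II: (250/1340)²·9.43²/39 = 0.079365
  stratum Region III: (430/1340)²·31.43²/40 = 2.54306
  stratum Region IV: (500/1340)²·2.48²/73 = 0.0117303
V̂(x̄_st) = 2.93243
SE(x̄_st) = √2.93243 = 1.71243

x̄_st ≈ 55.340, SE ≈ 1.71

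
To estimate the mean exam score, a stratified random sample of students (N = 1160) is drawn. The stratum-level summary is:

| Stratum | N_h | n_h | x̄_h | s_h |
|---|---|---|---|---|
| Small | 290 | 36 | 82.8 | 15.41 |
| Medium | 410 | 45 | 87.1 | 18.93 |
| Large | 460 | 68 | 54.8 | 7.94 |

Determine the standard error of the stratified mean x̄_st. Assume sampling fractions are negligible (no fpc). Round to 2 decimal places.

V̂(x̄_st) = Σ W_h² s_h²/n_h, with W_h = N_h/N and N = 1160:
  stratum Small: (290/1160)²·15.41²/36 = 0.412271
  stratum Medium: (410/1160)²·18.93²/45 = 0.994811
  stratum Large: (460/1160)²·7.94²/68 = 0.145791
V̂(x̄_st) = 1.55287
SE(x̄_st) = √1.55287 = 1.24614

SE(x̄_st) ≈ 1.25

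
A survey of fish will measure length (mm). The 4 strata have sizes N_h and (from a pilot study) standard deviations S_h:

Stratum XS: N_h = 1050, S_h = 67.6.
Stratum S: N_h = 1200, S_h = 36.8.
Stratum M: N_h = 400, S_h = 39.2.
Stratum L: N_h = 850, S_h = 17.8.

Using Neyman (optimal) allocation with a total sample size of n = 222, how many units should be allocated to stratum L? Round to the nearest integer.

23

Neyman allocation: n_h = n · N_h S_h / Σ N_i S_i, with n = 222.
  stratum XS: N_h·S_h = 1050·67.6 = 70980.00
  stratum S: N_h·S_h = 1200·36.8 = 44160.00
  stratum M: N_h·S_h = 400·39.2 = 15680.00
  stratum L: N_h·S_h = 850·17.8 = 15130.00
Σ N_h S_h = 145950.00
n for stratum L = 222·15130.00/145950.00 = 23.014 → 23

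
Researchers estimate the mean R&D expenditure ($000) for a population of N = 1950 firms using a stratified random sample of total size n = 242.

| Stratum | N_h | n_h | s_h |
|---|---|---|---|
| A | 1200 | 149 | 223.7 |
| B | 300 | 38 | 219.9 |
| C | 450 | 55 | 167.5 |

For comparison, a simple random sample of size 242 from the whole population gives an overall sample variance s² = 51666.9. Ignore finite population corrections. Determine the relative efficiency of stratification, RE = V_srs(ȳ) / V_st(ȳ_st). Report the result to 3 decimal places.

RE ≈ 1.157

V̂(ȳ_st) = Σ W_h² s_h²/n_h, with W_h = N_h/N and N = 1950:
  stratum A: (1200/1950)²·223.7²/149 = 127.186
  stratum B: (300/1950)²·219.9²/38 = 30.119
  stratum C: (450/1950)²·167.5²/55 = 27.1658
V_st = 184.471
V_srs = s²/n = 51666.9/242 = 213.5
Relative efficiency = V_srs / V_st = 213.5/184.471 = 1.1574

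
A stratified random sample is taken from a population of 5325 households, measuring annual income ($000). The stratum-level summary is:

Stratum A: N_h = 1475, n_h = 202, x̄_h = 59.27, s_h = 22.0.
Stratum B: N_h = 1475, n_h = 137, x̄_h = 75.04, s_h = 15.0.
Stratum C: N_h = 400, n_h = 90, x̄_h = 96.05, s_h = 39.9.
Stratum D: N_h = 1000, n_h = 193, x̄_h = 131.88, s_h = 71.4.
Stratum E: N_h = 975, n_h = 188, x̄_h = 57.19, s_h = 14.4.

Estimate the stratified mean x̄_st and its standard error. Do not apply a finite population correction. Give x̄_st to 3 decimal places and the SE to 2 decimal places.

x̄_st = Σ W_h x̄_h = (1475·59.27 + 1475·75.04 + 400·96.05 + 1000·131.88 + 975·57.19)/5325 = 79.65587
V̂(x̄_st) = Σ W_h² s_h²/n_h, with W_h = N_h/N and N = 5325:
  stratum A: (1475/5325)²·22.0²/202 = 0.183839
  stratum B: (1475/5325)²·15.0²/137 = 0.126011
  stratum C: (400/5325)²·39.9²/90 = 0.0998123
  stratum D: (1000/5325)²·71.4²/193 = 0.931537
  stratum E: (975/5325)²·14.4²/188 = 0.0369775
V̂(x̄_st) = 1.37818
SE(x̄_st) = √1.37818 = 1.17396

x̄_st ≈ 79.656, SE ≈ 1.17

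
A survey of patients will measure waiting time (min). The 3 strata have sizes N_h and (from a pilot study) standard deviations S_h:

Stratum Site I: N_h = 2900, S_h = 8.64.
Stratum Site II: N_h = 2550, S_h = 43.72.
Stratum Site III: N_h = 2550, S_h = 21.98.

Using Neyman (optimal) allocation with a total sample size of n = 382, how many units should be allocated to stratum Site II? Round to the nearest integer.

Neyman allocation: n_h = n · N_h S_h / Σ N_i S_i, with n = 382.
  stratum Site I: N_h·S_h = 2900·8.64 = 25056.00
  stratum Site II: N_h·S_h = 2550·43.72 = 111486.00
  stratum Site III: N_h·S_h = 2550·21.98 = 56049.00
Σ N_h S_h = 192591.00
n for stratum Site II = 382·111486.00/192591.00 = 221.130 → 221

221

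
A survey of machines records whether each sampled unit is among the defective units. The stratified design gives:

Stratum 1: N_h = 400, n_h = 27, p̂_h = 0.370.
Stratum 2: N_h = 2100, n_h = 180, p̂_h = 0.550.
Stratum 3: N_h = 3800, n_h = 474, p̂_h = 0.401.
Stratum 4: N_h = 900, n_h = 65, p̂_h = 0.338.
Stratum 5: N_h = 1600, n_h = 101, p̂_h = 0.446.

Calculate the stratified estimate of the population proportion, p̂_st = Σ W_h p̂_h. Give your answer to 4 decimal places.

p̂_st ≈ 0.4369

N = 8800; stratum weights W_h = N_h/N.
p̂_st = Σ W_h p̂_h = (400·0.370 + 2100·0.550 + 3800·0.401 + 900·0.338 + 1600·0.446)/8800 = 0.43689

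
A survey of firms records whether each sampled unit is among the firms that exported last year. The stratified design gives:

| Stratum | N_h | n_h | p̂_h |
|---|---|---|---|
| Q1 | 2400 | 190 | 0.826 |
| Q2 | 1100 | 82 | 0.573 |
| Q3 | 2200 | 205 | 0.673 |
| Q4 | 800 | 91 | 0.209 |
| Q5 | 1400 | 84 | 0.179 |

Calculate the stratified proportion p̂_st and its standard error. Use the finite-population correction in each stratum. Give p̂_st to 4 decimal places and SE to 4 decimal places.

N = 7900; stratum weights W_h = N_h/N.
p̂_st = Σ W_h p̂_h = (2400·0.826 + 1100·0.573 + 2200·0.673 + 800·0.209 + 1400·0.179)/7900 = 0.57103
V̂(p̂_st) = Σ W_h² (1 − n_h/N_h) p̂_h(1−p̂_h)/(n_h−1):
  stratum Q1: (2400/7900)²·(1 − 190/2400)·0.826·0.174/189 = 6.46274e-05
  stratum Q2: (1100/7900)²·(1 − 82/1100)·0.573·0.427/81 = 5.41981e-05
  stratum Q3: (2200/7900)²·(1 − 205/2200)·0.673·0.327/204 = 7.58655e-05
  stratum Q4: (800/7900)²·(1 − 91/800)·0.209·0.791/90 = 1.66941e-05
  stratum Q5: (1400/7900)²·(1 − 84/1400)·0.179·0.821/83 = 5.22694e-05
V̂(p̂_st) = 0.000263654; SE = √V̂ = 0.0162374

p̂_st ≈ 0.5710, SE ≈ 0.0162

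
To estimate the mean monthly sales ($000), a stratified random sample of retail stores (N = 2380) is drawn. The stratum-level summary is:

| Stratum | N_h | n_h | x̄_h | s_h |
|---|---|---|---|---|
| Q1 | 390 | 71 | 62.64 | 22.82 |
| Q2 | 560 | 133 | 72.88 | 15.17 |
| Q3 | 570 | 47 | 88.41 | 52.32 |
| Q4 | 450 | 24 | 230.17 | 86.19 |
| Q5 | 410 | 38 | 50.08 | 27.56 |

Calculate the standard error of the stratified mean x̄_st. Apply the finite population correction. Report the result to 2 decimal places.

V̂(x̄_st) = Σ W_h² (1 − n_h/N_h) s_h²/n_h, with W_h = N_h/N and N = 2380:
  stratum Q1: (390/2380)²·(1 − 71/390)·22.82²/71 = 0.161092
  stratum Q2: (560/2380)²·(1 − 133/560)·15.17²/133 = 0.0730435
  stratum Q3: (570/2380)²·(1 − 47/570)·52.32²/47 = 3.06521
  stratum Q4: (450/2380)²·(1 − 24/450)·86.19²/24 = 10.4754
  stratum Q5: (410/2380)²·(1 − 38/410)·27.56²/38 = 0.538205
V̂(x̄_st) = 14.313
SE(x̄_st) = √14.313 = 3.78325

SE(x̄_st) ≈ 3.78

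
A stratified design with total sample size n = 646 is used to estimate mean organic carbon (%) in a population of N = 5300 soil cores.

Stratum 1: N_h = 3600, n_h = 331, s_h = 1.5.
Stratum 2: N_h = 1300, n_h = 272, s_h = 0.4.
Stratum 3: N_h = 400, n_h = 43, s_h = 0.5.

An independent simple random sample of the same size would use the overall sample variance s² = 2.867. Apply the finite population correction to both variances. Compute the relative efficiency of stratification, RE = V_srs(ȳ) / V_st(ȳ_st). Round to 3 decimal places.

V̂(ȳ_st) = Σ W_h² (1 − n_h/N_h) s_h²/n_h, with W_h = N_h/N and N = 5300:
  stratum 1: (3600/5300)²·(1 − 331/3600)·1.5²/331 = 0.00284787
  stratum 2: (1300/5300)²·(1 − 272/1300)·0.4²/272 = 2.79857e-05
  stratum 3: (400/5300)²·(1 − 43/400)·0.5²/43 = 2.95562e-05
V_st = 0.00290541
V_srs = (1 − 646/5300)·2.867/646 = 0.00389714
Relative efficiency = V_srs / V_st = 0.00389714/0.00290541 = 1.3413

RE ≈ 1.341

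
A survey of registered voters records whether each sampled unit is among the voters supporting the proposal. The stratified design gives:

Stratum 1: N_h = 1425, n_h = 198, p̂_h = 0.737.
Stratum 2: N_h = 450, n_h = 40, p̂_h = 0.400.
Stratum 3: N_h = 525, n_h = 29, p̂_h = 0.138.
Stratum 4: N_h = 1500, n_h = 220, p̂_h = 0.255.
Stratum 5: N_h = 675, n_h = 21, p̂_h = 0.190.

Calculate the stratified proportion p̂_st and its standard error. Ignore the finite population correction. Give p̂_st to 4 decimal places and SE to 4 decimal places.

N = 4575; stratum weights W_h = N_h/N.
p̂_st = Σ W_h p̂_h = (1425·0.737 + 450·0.400 + 525·0.138 + 1500·0.255 + 675·0.190)/4575 = 0.39638
V̂(p̂_st) = Σ W_h² p̂_h(1−p̂_h)/(n_h−1):
  stratum 1: (1425/4575)²·0.737·0.263/197 = 9.54563e-05
  stratum 2: (450/4575)²·0.400·0.600/39 = 5.95373e-05
  stratum 3: (525/4575)²·0.138·0.862/28 = 5.59454e-05
  stratum 4: (1500/4575)²·0.255·0.745/219 = 9.32508e-05
  stratum 5: (675/4575)²·0.190·0.810/20 = 0.000167507
V̂(p̂_st) = 0.000471697; SE = √V̂ = 0.0217186

p̂_st ≈ 0.3964, SE ≈ 0.0217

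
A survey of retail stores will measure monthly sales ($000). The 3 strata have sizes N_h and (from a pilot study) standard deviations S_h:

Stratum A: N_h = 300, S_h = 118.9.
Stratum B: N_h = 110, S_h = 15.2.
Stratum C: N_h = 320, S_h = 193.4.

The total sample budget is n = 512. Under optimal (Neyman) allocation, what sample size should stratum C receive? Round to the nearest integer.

Neyman allocation: n_h = n · N_h S_h / Σ N_i S_i, with n = 512.
  stratum A: N_h·S_h = 300·118.9 = 35670.00
  stratum B: N_h·S_h = 110·15.2 = 1672.00
  stratum C: N_h·S_h = 320·193.4 = 61888.00
Σ N_h S_h = 99230.00
n for stratum C = 512·61888.00/99230.00 = 319.325 → 319

319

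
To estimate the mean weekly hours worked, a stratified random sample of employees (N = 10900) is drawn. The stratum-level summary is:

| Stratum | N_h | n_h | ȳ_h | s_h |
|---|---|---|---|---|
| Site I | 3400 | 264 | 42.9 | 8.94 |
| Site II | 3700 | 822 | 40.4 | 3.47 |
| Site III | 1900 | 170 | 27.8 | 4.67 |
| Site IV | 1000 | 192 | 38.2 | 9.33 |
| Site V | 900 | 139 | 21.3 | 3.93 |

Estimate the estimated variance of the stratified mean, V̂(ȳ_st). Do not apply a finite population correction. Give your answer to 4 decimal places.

V̂(ȳ_st) = Σ W_h² s_h²/n_h, with W_h = N_h/N and N = 10900:
  stratum Site I: (3400/10900)²·8.94²/264 = 0.0294561
  stratum Site II: (3700/10900)²·3.47²/822 = 0.00168786
  stratum Site III: (1900/10900)²·4.67²/170 = 0.00389797
  stratum Site IV: (1000/10900)²·9.33²/192 = 0.00381601
  stratum Site V: (900/10900)²·3.93²/139 = 0.000757534
V̂(ȳ_st) = 0.0396155

V̂(ȳ_st) ≈ 0.0396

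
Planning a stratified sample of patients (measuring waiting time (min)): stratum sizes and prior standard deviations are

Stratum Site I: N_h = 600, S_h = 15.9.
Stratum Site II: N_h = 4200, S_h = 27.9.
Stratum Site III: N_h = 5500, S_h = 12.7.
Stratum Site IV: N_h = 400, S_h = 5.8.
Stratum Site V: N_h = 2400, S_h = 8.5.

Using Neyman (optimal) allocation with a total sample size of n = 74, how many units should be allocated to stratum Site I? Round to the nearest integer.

3

Neyman allocation: n_h = n · N_h S_h / Σ N_i S_i, with n = 74.
  stratum Site I: N_h·S_h = 600·15.9 = 9540.00
  stratum Site II: N_h·S_h = 4200·27.9 = 117180.00
  stratum Site III: N_h·S_h = 5500·12.7 = 69850.00
  stratum Site IV: N_h·S_h = 400·5.8 = 2320.00
  stratum Site V: N_h·S_h = 2400·8.5 = 20400.00
Σ N_h S_h = 219290.00
n for stratum Site I = 74·9540.00/219290.00 = 3.219 → 3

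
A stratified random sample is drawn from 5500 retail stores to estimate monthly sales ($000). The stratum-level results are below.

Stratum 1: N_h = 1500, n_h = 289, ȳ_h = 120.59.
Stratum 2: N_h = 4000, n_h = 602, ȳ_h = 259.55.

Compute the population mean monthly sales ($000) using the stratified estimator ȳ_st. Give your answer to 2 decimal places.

N = Σ N_h = 5500. Stratum weights W_h = N_h/N.
ȳ_st = (1500·120.59 + 4000·259.55) / 5500 = 221.6518

ȳ_st ≈ 221.65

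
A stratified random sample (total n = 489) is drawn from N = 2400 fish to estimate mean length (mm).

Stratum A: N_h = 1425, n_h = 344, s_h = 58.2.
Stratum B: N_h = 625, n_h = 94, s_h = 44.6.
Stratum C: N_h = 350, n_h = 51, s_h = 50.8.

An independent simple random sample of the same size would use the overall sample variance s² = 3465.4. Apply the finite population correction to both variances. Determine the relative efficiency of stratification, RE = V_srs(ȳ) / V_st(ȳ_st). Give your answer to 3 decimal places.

RE ≈ 1.182

V̂(ȳ_st) = Σ W_h² (1 − n_h/N_h) s_h²/n_h, with W_h = N_h/N and N = 2400:
  stratum A: (1425/2400)²·(1 − 344/1425)·58.2²/344 = 2.63333
  stratum B: (625/2400)²·(1 − 94/625)·44.6²/94 = 1.21925
  stratum C: (350/2400)²·(1 − 51/350)·50.8²/51 = 0.919335
V_st = 4.77192
V_srs = (1 − 489/2400)·3465.4/489 = 5.64279
Relative efficiency = V_srs / V_st = 5.64279/4.77192 = 1.1825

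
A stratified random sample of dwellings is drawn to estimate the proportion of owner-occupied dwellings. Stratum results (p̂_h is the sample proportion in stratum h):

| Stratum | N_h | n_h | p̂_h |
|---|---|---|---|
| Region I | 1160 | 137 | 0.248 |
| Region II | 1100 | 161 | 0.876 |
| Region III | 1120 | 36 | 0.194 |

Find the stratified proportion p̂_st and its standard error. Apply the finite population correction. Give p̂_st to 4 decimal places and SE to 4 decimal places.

N = 3380; stratum weights W_h = N_h/N.
p̂_st = Σ W_h p̂_h = (1160·0.248 + 1100·0.876 + 1120·0.194)/3380 = 0.43449
V̂(p̂_st) = Σ W_h² (1 − n_h/N_h) p̂_h(1−p̂_h)/(n_h−1):
  stratum Region I: (1160/3380)²·(1 − 137/1160)·0.248·0.752/136 = 0.00014244
  stratum Region II: (1100/3380)²·(1 − 161/1100)·0.876·0.124/160 = 6.13805e-05
  stratum Region III: (1120/3380)²·(1 − 36/1120)·0.194·0.806/35 = 0.000474769
V̂(p̂_st) = 0.000678589; SE = √V̂ = 0.0260497

p̂_st ≈ 0.4345, SE ≈ 0.0260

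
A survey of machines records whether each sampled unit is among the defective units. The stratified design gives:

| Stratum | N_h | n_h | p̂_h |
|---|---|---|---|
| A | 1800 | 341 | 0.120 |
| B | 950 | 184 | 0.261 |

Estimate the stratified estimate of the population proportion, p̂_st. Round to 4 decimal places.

N = 2750; stratum weights W_h = N_h/N.
p̂_st = Σ W_h p̂_h = (1800·0.120 + 950·0.261)/2750 = 0.16871

p̂_st ≈ 0.1687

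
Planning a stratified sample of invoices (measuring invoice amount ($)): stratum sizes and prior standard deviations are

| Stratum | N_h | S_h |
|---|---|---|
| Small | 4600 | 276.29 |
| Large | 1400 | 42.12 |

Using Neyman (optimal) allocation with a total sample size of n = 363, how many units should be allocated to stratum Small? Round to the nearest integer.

Neyman allocation: n_h = n · N_h S_h / Σ N_i S_i, with n = 363.
  stratum Small: N_h·S_h = 4600·276.29 = 1270934.00
  stratum Large: N_h·S_h = 1400·42.12 = 58968.00
Σ N_h S_h = 1329902.00
n for stratum Small = 363·1270934.00/1329902.00 = 346.905 → 347

347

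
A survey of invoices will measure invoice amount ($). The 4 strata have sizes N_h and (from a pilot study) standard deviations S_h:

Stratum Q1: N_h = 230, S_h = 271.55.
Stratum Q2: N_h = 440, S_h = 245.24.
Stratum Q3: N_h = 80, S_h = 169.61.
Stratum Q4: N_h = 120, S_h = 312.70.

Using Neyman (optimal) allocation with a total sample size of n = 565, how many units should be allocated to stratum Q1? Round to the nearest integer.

159

Neyman allocation: n_h = n · N_h S_h / Σ N_i S_i, with n = 565.
  stratum Q1: N_h·S_h = 230·271.55 = 62456.50
  stratum Q2: N_h·S_h = 440·245.24 = 107905.60
  stratum Q3: N_h·S_h = 80·169.61 = 13568.80
  stratum Q4: N_h·S_h = 120·312.70 = 37524.00
Σ N_h S_h = 221454.90
n for stratum Q1 = 565·62456.50/221454.90 = 159.346 → 159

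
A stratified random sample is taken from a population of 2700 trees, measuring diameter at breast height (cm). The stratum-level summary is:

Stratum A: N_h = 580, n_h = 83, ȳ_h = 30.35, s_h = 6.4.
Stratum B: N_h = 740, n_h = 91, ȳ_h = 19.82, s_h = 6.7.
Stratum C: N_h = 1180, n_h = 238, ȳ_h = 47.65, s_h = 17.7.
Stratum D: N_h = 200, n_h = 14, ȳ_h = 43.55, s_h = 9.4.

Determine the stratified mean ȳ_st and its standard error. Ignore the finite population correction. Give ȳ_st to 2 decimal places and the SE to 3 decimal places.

ȳ_st ≈ 36.00, SE ≈ 0.588

ȳ_st = Σ W_h ȳ_h = (580·30.35 + 740·19.82 + 1180·47.65 + 200·43.55)/2700 = 36.00252
V̂(ȳ_st) = Σ W_h² s_h²/n_h, with W_h = N_h/N and N = 2700:
  stratum A: (580/2700)²·6.4²/83 = 0.0227725
  stratum B: (740/2700)²·6.7²/91 = 0.0370548
  stratum C: (1180/2700)²·17.7²/238 = 0.251424
  stratum D: (200/2700)²·9.4²/14 = 0.0346306
V̂(ȳ_st) = 0.345881
SE(ȳ_st) = √0.345881 = 0.588117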